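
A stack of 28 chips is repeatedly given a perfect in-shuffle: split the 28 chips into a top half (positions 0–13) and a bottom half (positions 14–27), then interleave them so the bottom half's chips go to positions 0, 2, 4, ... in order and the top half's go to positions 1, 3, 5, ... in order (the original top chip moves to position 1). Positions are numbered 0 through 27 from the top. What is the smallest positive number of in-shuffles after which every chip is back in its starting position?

28

The in-shuffle permutes the 28 positions with cycle lengths [28].
Every chip is home exactly when every cycle has completed a whole number of laps, i.e. after lcm(28) = 28 in-shuffles.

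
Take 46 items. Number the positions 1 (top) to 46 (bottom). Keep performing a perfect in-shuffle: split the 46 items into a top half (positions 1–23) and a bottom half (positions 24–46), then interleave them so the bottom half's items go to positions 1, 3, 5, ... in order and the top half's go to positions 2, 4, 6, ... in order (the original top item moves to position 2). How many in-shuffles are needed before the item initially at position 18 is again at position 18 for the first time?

Follow position 18 under repeated in-shuffles:
18 → 36 → 25 → 3 → 6 → 12 → 24 → 1 → ... → 18 (length 23)
It first returns after 23 in-shuffles.

23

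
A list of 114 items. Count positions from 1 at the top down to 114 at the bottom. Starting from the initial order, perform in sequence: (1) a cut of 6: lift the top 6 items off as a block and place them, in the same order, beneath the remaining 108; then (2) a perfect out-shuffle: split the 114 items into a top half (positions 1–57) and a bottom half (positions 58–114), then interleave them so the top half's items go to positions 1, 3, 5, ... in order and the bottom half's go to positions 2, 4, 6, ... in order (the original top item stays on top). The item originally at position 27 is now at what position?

Track the item from position 27 forward through each operation:
  after op 1 (cut 6): 27 → 21
  after op 2 (out-shuffle): 21 → 41

41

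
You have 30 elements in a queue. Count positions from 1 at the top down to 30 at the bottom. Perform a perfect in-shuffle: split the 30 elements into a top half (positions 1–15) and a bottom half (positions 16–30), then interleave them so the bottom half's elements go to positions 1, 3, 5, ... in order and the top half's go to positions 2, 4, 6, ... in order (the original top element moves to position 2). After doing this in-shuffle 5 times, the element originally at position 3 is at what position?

3

Track the element's position through each in-shuffle:
3 → 6 → 12 → 24 → 17 → 3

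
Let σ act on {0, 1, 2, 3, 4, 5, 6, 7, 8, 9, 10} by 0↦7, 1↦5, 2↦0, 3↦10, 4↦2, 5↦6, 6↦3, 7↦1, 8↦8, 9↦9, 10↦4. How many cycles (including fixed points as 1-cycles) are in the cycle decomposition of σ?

Cycle decomposition: (0 7 1 5 6 3 10 4 2) (8) (9).
3 cycles.

3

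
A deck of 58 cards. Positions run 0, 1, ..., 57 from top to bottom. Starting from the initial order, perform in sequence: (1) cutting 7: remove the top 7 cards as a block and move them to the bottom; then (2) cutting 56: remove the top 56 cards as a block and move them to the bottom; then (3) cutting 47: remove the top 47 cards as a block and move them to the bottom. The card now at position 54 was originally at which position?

48

Undo the operations in reverse order, starting from position 54:
  undo op 3 (cut 47): 54 ← 43
  undo op 2 (cut 56): 43 ← 41
  undo op 1 (cut 7): 41 ← 48
So the card at position 54 came from original position 48.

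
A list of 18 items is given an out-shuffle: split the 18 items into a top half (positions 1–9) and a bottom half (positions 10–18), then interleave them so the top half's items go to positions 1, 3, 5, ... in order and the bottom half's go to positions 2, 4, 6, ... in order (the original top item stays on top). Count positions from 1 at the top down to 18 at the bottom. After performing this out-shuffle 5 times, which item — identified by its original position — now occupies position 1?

Work backwards from position 1, undoing one out-shuffle at a time:
1 ← 1 ← 1 ← 1 ← 1 ← 1
So the item now at position 1 started at position 1.

1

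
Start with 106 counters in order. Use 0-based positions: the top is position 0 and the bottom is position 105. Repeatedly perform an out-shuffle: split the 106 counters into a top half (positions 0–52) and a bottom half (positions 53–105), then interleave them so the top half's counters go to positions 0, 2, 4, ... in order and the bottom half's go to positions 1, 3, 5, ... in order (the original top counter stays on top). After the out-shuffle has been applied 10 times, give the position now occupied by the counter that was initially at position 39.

Track the counter's position through each out-shuffle:
39 → 78 → 51 → 102 → 99 → 93 → 81 → 57 → 9 → 18 → 36

36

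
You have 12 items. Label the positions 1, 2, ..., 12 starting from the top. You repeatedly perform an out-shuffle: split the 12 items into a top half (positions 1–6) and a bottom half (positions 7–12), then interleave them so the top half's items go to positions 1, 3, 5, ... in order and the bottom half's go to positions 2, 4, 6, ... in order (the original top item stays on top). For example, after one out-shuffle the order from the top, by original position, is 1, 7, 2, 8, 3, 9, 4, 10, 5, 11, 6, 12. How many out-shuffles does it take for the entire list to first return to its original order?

The out-shuffle permutes the 12 positions with cycle lengths [1, 1, 10].
Every item is home exactly when every cycle has completed a whole number of laps, i.e. after lcm(1, 10) = 10 out-shuffles.

10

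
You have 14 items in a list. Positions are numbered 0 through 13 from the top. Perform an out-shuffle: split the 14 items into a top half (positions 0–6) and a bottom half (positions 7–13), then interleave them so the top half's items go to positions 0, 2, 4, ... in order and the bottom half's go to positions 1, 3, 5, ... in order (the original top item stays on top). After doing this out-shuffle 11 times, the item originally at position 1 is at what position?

7

Track the item's position through each out-shuffle:
1 → 2 → 4 → 8 → 3 → 6 → 12 → 11 → 9 → 5 → 10 → 7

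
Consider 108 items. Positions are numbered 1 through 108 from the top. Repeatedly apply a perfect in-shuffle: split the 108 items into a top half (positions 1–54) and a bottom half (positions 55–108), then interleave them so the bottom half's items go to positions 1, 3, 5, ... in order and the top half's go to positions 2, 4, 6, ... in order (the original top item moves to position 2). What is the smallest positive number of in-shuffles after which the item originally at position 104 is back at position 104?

Follow position 104 under repeated in-shuffles:
104 → 99 → 89 → 69 → 29 → 58 → 7 → 14 → ... → 104 (length 36)
It first returns after 36 in-shuffles.

36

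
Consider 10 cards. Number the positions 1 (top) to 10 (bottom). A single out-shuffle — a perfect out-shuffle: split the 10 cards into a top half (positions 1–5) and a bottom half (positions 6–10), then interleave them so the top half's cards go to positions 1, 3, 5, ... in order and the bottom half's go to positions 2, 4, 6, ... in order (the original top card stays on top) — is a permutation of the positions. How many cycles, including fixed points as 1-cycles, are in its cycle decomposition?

4

Trace each unvisited position around until it returns:
(1) (2 3 5 9 8 6) (4 7) (10)
4 cycles in total.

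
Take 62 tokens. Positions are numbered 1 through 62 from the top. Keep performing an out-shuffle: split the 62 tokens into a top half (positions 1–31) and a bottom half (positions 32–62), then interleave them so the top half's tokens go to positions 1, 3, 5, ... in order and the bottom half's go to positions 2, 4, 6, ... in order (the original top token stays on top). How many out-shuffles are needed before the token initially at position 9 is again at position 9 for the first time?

60

Follow position 9 under repeated out-shuffles:
9 → 17 → 33 → 4 → 7 → 13 → 25 → 49 → ... → 9 (length 60)
It first returns after 60 out-shuffles.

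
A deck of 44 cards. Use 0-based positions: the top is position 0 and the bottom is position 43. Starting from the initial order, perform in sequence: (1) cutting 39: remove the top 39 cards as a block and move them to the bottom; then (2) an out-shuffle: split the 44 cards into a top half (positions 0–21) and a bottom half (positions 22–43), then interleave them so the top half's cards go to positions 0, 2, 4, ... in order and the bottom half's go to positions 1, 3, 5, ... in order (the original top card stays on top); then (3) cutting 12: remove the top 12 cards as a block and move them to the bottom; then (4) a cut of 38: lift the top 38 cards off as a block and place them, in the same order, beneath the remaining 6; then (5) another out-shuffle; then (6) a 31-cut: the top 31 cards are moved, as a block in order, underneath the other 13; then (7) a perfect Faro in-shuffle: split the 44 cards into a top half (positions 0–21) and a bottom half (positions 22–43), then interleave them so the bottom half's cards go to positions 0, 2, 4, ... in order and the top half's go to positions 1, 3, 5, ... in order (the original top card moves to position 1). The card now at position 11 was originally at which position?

7

Undo the operations in reverse order, starting from position 11:
  undo op 7 (in-shuffle, from top half): 11 ← 5
  undo op 6 (cut 31): 5 ← 36
  undo op 5 (out-shuffle, from top half): 36 ← 18
  undo op 4 (cut 38): 18 ← 12
  undo op 3 (cut 12): 12 ← 24
  undo op 2 (out-shuffle, from top half): 24 ← 12
  undo op 1 (cut 39): 12 ← 7
So the card at position 11 came from original position 7.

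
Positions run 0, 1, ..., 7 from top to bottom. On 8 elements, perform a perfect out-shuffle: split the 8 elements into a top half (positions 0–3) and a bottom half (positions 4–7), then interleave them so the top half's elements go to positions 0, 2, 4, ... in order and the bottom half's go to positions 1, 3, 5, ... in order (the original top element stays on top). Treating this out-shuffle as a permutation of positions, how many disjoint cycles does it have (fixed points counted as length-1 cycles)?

4

Trace each unvisited position around until it returns:
(0) (1 2 4) (3 6 5) (7)
4 cycles in total.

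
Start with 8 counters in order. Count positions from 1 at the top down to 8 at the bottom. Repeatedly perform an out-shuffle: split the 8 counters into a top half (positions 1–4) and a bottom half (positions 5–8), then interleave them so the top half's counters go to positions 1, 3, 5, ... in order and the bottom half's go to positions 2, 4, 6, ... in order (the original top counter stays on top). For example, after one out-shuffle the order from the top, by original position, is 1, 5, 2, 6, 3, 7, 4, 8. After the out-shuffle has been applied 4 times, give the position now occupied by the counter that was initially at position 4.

7

Track the counter's position through each out-shuffle:
4 → 7 → 6 → 4 → 7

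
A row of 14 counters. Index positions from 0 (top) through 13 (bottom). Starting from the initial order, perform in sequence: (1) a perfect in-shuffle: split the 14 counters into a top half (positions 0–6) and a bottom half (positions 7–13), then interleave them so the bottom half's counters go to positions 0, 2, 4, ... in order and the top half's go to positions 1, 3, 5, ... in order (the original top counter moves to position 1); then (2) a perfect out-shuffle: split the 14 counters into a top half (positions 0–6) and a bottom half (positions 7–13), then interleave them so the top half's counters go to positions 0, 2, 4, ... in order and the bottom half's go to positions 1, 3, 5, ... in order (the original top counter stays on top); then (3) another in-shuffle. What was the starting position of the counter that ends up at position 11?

4

Undo the operations in reverse order, starting from position 11:
  undo op 3 (in-shuffle, from top half): 11 ← 5
  undo op 2 (out-shuffle, from bottom half): 5 ← 9
  undo op 1 (in-shuffle, from top half): 9 ← 4
So the counter at position 11 came from original position 4.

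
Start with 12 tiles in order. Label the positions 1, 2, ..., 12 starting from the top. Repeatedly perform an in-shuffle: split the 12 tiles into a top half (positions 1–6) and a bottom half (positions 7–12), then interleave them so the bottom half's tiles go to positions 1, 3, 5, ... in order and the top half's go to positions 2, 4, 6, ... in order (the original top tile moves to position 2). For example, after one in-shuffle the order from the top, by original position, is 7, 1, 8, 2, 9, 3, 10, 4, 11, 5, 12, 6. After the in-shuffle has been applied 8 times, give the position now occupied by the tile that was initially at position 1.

Track the tile's position through each in-shuffle:
1 → 2 → 4 → 8 → 3 → 6 → 12 → 11 → 9

9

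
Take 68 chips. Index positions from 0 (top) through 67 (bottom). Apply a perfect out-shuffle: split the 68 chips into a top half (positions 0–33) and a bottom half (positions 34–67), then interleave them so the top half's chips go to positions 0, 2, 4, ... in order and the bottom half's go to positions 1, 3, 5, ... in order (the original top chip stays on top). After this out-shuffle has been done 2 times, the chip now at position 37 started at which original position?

26

Work backwards from position 37, undoing one out-shuffle at a time:
37 ← 52 ← 26
So the chip now at position 37 started at position 26.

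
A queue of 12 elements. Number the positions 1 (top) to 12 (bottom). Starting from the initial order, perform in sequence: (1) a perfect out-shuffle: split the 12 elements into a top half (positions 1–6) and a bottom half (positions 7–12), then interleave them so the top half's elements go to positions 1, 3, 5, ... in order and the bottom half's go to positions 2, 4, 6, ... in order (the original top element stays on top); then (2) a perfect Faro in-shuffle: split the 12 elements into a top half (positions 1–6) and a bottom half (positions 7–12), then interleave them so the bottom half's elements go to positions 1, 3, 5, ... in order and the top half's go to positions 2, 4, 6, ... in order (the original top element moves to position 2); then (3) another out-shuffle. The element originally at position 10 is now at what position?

Track the element from position 10 forward through each operation:
  after op 1 (out-shuffle): 10 → 8
  after op 2 (in-shuffle): 8 → 3
  after op 3 (out-shuffle): 3 → 5

5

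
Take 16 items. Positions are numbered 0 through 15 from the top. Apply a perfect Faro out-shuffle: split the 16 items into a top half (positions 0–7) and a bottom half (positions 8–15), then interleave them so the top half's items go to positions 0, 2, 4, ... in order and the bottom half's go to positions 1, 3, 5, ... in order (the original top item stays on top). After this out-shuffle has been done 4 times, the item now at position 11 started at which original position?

11

Work backwards from position 11, undoing one out-shuffle at a time:
11 ← 13 ← 14 ← 7 ← 11
So the item now at position 11 started at position 11.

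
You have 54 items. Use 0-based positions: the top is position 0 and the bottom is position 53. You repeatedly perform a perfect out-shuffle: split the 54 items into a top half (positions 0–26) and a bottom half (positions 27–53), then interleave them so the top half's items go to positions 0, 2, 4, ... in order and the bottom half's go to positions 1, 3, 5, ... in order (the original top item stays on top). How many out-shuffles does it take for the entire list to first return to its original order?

The out-shuffle permutes the 54 positions with cycle lengths [1, 1, 52].
Every item is home exactly when every cycle has completed a whole number of laps, i.e. after lcm(1, 52) = 52 out-shuffles.

52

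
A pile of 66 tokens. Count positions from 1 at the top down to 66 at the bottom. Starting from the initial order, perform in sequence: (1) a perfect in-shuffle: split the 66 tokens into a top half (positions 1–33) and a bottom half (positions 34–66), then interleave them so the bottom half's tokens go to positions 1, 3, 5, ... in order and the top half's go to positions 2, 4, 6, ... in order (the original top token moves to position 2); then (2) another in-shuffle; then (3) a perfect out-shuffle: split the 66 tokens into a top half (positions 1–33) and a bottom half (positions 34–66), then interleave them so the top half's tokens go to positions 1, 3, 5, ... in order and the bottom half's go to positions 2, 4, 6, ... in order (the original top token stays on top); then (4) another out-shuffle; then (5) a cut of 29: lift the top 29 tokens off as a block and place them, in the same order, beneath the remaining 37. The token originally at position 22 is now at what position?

53

Track the token from position 22 forward through each operation:
  after op 1 (in-shuffle): 22 → 44
  after op 2 (in-shuffle): 44 → 21
  after op 3 (out-shuffle): 21 → 41
  after op 4 (out-shuffle): 41 → 16
  after op 5 (cut 29): 16 → 53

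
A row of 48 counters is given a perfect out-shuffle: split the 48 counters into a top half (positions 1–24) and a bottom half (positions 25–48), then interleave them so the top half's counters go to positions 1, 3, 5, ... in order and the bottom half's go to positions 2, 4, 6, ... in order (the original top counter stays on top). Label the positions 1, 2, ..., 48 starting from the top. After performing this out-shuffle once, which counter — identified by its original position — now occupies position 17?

Work backwards from position 17, undoing one out-shuffle at a time:
17 ← 9
So the counter now at position 17 started at position 9.

9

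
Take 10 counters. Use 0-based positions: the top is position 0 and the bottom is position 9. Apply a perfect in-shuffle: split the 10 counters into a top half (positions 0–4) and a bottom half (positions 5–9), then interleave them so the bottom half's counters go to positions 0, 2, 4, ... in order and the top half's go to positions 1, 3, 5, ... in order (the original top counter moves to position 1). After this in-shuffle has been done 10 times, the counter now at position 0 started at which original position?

Work backwards from position 0, undoing one in-shuffle at a time:
0 ← 5 ← 2 ← 6 ← 8 ← 9 ← 4 ← 7 ← 3 ← 1 ← 0
So the counter now at position 0 started at position 0.

0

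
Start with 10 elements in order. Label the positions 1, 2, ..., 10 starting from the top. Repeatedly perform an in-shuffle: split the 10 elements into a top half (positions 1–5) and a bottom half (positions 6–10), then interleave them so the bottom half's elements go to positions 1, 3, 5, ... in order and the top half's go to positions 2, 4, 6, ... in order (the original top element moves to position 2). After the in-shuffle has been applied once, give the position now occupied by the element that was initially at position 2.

Track the element's position through each in-shuffle:
2 → 4

4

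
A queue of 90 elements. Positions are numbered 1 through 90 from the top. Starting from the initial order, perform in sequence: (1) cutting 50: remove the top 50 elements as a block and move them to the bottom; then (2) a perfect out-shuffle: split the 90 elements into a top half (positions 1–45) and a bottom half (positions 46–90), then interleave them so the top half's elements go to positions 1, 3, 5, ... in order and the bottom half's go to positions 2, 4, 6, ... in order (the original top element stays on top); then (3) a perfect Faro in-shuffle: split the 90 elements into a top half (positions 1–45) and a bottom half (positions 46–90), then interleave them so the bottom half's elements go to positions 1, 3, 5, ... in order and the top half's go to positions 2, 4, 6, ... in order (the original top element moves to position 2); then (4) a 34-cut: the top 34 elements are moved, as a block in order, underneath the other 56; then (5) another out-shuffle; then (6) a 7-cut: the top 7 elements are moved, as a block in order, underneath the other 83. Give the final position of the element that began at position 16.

12

Track the element from position 16 forward through each operation:
  after op 1 (cut 50): 16 → 56
  after op 2 (out-shuffle): 56 → 22
  after op 3 (in-shuffle): 22 → 44
  after op 4 (cut 34): 44 → 10
  after op 5 (out-shuffle): 10 → 19
  after op 6 (cut 7): 19 → 12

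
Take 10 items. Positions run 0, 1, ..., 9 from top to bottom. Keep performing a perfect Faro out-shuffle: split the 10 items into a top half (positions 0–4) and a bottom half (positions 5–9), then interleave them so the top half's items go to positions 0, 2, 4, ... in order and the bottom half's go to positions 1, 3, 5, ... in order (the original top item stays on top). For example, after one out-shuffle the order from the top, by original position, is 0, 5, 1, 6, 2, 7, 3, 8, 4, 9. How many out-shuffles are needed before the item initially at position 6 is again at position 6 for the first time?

2

Follow position 6 under repeated out-shuffles:
6 → 3 → 6
It first returns after 2 out-shuffles.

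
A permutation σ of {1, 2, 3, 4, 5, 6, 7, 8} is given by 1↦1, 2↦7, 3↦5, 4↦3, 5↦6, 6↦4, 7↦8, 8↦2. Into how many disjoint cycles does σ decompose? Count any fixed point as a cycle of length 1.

Cycle decomposition: (1) (2 7 8) (3 5 6 4).
3 cycles.

3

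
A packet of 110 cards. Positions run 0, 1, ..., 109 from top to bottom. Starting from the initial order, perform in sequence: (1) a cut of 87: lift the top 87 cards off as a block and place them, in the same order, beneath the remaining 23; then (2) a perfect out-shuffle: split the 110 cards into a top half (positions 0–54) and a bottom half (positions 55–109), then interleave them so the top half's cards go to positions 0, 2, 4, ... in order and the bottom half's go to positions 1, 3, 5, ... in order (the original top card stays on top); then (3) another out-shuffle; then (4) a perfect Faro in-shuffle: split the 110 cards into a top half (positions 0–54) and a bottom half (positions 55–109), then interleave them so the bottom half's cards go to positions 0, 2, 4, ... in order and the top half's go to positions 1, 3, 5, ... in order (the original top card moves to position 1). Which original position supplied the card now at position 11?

60

Undo the operations in reverse order, starting from position 11:
  undo op 4 (in-shuffle, from top half): 11 ← 5
  undo op 3 (out-shuffle, from bottom half): 5 ← 57
  undo op 2 (out-shuffle, from bottom half): 57 ← 83
  undo op 1 (cut 87): 83 ← 60
So the card at position 11 came from original position 60.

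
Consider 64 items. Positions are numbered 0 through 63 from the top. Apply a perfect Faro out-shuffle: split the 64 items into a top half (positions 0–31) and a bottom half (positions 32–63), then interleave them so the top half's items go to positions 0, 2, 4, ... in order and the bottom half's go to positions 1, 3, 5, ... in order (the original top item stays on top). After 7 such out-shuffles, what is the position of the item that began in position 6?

12

Track the item's position through each out-shuffle:
6 → 12 → 24 → 48 → 33 → 3 → 6 → 12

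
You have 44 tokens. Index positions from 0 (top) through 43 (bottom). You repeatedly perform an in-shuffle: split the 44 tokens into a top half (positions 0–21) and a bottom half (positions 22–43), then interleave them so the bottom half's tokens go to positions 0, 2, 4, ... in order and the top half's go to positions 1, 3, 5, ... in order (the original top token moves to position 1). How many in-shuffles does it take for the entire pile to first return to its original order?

12

The in-shuffle permutes the 44 positions with cycle lengths [2, 4, 4, 4, 6, 12, 12].
Every token is home exactly when every cycle has completed a whole number of laps, i.e. after lcm(2, 4, 6, 12) = 12 in-shuffles.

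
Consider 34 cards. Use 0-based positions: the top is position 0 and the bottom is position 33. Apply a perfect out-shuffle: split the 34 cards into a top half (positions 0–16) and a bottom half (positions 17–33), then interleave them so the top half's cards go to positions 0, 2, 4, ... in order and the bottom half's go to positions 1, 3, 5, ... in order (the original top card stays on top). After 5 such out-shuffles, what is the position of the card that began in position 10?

23

Track the card's position through each out-shuffle:
10 → 20 → 7 → 14 → 28 → 23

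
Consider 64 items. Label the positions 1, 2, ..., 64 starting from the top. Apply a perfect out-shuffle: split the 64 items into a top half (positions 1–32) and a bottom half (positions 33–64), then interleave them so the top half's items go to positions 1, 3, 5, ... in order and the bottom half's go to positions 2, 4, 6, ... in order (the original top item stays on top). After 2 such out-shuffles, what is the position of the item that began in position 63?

Track the item's position through each out-shuffle:
63 → 62 → 60

60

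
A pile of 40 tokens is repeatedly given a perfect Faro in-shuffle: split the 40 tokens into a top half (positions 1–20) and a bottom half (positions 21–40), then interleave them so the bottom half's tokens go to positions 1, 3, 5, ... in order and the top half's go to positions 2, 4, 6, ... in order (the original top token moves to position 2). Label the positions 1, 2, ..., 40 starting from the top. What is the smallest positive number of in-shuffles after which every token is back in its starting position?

The in-shuffle permutes the 40 positions with cycle lengths [20, 20].
Every token is home exactly when every cycle has completed a whole number of laps, i.e. after lcm(20) = 20 in-shuffles.

20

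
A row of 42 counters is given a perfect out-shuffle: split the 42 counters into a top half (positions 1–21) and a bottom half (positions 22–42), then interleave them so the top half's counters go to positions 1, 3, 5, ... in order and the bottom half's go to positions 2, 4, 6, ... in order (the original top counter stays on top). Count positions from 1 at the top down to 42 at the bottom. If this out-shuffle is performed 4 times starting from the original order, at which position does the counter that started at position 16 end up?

36

Track the counter's position through each out-shuffle:
16 → 31 → 20 → 39 → 36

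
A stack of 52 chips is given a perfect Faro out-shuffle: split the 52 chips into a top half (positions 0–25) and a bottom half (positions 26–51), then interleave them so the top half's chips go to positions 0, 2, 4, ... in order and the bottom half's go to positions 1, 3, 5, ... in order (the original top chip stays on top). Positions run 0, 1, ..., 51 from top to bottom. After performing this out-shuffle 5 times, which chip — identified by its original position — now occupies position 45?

3

Work backwards from position 45, undoing one out-shuffle at a time:
45 ← 48 ← 24 ← 12 ← 6 ← 3
So the chip now at position 45 started at position 3.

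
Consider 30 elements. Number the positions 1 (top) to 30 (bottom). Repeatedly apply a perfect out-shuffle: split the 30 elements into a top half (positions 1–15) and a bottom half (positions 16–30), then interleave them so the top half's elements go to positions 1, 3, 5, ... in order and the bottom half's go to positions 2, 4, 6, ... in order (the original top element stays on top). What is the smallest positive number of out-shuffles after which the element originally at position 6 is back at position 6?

Follow position 6 under repeated out-shuffles:
6 → 11 → 21 → 12 → 23 → 16 → 2 → 3 → ... → 6 (length 28)
It first returns after 28 out-shuffles.

28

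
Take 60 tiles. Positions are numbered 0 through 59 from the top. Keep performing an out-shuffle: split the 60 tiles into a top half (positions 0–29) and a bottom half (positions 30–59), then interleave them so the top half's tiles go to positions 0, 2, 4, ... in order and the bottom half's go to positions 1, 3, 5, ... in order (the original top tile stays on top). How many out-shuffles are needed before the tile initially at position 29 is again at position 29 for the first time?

Follow position 29 under repeated out-shuffles:
29 → 58 → 57 → 55 → 51 → 43 → 27 → 54 → ... → 29 (length 58)
It first returns after 58 out-shuffles.

58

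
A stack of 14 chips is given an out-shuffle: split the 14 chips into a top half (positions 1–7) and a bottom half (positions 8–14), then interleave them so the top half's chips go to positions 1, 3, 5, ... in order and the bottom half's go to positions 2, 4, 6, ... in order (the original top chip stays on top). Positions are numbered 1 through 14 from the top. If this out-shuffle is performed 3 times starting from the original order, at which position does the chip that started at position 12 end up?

11

Track the chip's position through each out-shuffle:
12 → 10 → 6 → 11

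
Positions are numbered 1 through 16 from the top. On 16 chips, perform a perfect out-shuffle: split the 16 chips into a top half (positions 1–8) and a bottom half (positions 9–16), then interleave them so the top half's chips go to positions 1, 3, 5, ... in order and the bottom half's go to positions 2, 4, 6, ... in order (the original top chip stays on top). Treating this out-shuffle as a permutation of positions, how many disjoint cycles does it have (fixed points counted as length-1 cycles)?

6

Trace each unvisited position around until it returns:
(1) (2 3 5 9) (4 7 13 10) (6 11) (8 15 14 12) (16)
6 cycles in total.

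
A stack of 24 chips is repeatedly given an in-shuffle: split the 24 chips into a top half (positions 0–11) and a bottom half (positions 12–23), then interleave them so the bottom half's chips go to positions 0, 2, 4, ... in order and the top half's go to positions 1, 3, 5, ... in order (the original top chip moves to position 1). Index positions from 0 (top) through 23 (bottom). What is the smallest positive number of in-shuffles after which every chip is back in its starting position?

20

The in-shuffle permutes the 24 positions with cycle lengths [4, 20].
Every chip is home exactly when every cycle has completed a whole number of laps, i.e. after lcm(4, 20) = 20 in-shuffles.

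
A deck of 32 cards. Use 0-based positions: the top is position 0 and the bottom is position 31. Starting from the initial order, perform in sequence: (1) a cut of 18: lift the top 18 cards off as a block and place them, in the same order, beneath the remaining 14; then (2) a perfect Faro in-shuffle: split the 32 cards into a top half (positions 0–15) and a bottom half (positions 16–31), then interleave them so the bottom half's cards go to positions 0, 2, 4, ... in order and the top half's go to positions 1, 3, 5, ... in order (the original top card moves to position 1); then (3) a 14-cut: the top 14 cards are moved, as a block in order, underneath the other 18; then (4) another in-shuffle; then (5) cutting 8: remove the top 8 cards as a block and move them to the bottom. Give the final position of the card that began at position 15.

17

Track the card from position 15 forward through each operation:
  after op 1 (cut 18): 15 → 29
  after op 2 (in-shuffle): 29 → 26
  after op 3 (cut 14): 26 → 12
  after op 4 (in-shuffle): 12 → 25
  after op 5 (cut 8): 25 → 17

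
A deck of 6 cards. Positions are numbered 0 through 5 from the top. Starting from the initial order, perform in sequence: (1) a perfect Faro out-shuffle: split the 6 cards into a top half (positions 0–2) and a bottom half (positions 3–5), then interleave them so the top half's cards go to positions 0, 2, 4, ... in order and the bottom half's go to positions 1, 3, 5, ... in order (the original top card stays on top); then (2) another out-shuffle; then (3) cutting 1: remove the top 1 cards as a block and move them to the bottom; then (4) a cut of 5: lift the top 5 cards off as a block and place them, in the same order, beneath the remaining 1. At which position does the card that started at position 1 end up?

Track the card from position 1 forward through each operation:
  after op 1 (out-shuffle): 1 → 2
  after op 2 (out-shuffle): 2 → 4
  after op 3 (cut 1): 4 → 3
  after op 4 (cut 5): 3 → 4

4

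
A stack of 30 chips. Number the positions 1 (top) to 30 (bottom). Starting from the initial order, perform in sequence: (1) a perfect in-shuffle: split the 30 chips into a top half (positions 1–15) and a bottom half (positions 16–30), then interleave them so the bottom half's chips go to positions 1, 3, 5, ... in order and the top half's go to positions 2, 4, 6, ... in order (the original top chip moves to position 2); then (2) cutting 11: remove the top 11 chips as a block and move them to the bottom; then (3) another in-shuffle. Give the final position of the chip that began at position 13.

Track the chip from position 13 forward through each operation:
  after op 1 (in-shuffle): 13 → 26
  after op 2 (cut 11): 26 → 15
  after op 3 (in-shuffle): 15 → 30

30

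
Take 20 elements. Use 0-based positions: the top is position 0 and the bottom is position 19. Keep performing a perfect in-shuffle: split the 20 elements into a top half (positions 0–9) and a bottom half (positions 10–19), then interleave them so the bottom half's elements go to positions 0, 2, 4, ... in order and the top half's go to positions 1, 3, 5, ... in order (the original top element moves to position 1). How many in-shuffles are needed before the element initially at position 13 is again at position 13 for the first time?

Follow position 13 under repeated in-shuffles:
13 → 6 → 13
It first returns after 2 in-shuffles.

2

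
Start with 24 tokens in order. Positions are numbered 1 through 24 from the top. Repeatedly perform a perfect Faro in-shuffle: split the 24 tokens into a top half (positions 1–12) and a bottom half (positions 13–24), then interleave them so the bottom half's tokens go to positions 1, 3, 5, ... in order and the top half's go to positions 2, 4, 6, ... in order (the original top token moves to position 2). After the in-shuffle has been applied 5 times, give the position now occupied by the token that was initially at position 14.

23

Track the token's position through each in-shuffle:
14 → 3 → 6 → 12 → 24 → 23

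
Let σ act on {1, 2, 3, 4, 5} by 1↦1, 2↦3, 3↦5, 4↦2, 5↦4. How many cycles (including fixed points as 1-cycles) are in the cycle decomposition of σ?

Cycle decomposition: (1) (2 3 5 4).
2 cycles.

2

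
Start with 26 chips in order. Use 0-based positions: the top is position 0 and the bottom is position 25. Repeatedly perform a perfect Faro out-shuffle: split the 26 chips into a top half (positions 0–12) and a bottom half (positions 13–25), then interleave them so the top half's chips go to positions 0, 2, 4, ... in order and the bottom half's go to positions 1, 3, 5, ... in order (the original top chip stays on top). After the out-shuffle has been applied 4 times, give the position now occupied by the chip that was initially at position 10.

Track the chip's position through each out-shuffle:
10 → 20 → 15 → 5 → 10

10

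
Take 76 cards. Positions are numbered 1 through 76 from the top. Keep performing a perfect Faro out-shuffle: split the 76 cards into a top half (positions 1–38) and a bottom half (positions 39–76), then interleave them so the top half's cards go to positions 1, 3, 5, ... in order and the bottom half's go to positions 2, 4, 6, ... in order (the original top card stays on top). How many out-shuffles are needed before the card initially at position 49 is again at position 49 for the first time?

20

Follow position 49 under repeated out-shuffles:
49 → 22 → 43 → 10 → 19 → 37 → 73 → 70 → 64 → 52 → 28 → 55 → 34 → 67 → 58 → 40 → 4 → 7 → 13 → 25 → 49
It first returns after 20 out-shuffles.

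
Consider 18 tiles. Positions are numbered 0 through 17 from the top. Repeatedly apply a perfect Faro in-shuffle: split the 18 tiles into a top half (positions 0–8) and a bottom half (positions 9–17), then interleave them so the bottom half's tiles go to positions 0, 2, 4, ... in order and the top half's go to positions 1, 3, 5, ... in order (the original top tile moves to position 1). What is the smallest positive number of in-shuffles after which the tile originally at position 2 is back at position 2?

Follow position 2 under repeated in-shuffles:
2 → 5 → 11 → 4 → 9 → 0 → 1 → 3 → 7 → 15 → 12 → 6 → 13 → 8 → 17 → 16 → 14 → 10 → 2
It first returns after 18 in-shuffles.

18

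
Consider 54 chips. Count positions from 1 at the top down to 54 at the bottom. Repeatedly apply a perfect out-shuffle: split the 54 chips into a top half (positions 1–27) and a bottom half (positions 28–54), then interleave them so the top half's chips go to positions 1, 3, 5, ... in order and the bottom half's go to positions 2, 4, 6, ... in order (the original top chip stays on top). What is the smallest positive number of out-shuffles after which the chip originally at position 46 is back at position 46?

52

Follow position 46 under repeated out-shuffles:
46 → 38 → 22 → 43 → 32 → 10 → 19 → 37 → ... → 46 (length 52)
It first returns after 52 out-shuffles.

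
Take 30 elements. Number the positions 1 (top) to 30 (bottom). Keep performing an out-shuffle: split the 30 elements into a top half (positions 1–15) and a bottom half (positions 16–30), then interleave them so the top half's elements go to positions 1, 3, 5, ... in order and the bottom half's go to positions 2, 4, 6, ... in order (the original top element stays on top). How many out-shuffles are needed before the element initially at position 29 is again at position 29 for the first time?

Follow position 29 under repeated out-shuffles:
29 → 28 → 26 → 22 → 14 → 27 → 24 → 18 → ... → 29 (length 28)
It first returns after 28 out-shuffles.

28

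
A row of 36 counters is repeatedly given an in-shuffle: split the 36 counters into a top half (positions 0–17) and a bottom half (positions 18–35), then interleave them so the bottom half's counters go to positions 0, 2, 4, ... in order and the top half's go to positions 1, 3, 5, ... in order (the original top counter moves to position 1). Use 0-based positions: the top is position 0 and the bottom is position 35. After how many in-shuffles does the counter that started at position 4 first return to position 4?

36

Follow position 4 under repeated in-shuffles:
4 → 9 → 19 → 2 → 5 → 11 → 23 → 10 → ... → 4 (length 36)
It first returns after 36 in-shuffles.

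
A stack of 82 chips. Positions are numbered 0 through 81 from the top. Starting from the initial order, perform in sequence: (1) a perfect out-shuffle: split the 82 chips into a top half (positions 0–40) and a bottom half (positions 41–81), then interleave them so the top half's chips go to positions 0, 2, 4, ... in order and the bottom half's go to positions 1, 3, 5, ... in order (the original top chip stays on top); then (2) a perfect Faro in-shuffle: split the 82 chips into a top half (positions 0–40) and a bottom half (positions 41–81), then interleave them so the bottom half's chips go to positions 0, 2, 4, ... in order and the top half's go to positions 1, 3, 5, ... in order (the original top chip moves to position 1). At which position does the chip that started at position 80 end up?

76

Track the chip from position 80 forward through each operation:
  after op 1 (out-shuffle): 80 → 79
  after op 2 (in-shuffle): 79 → 76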